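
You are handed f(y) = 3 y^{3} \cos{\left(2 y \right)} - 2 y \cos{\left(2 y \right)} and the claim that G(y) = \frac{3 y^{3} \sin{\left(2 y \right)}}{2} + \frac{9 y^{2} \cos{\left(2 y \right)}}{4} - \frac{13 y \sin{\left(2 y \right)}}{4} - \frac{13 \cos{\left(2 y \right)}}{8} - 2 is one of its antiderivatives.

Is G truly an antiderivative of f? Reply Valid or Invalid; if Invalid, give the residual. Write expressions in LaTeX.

d/dy[G] = 3 y^{3} \cos{\left(2 y \right)} - 2 y \cos{\left(2 y \right)}
This equals f(y) exactly, so the claim holds.

Valid. The derivative of G reproduces f.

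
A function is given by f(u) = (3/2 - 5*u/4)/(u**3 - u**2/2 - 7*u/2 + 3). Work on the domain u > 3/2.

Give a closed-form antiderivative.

The denominator factors as 2*(u - 1)*(u + 2)*(2*u - 3); partial fractions split f into directly integrable pieces: -3/(7*(2*u - 3)) + 8/(21*(u + 2)) - 1/(6*(u - 1)).
Check: d/du[-3*log(u - 3/2)/14 - log(u - 1)/6 + 8*log(u + 2)/21] = (6 - 5*u)/(4*u**3 - 2*u**2 - 14*u + 12), which equals f(u).

An antiderivative is F(u) = -3*log(u - 3/2)/14 - log(u - 1)/6 + 8*log(u + 2)/21.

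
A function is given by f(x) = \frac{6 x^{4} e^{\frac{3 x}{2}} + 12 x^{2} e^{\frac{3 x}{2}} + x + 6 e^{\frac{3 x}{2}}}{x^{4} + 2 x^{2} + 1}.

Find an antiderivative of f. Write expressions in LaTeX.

An antiderivative is F(x) = \frac{8 \left(x^{2} + 1\right) e^{\frac{3 x}{2}} - 1}{2 \left(x^{2} + 1\right)}.

Since d/dx undoes antidifferentiation here, F'(x) = f(x) is required of F(x).
Check: d/dx[\frac{8 \left(x^{2} + 1\right) e^{\frac{3 x}{2}} - 1}{2 \left(x^{2} + 1\right)}] = \frac{6 x^{4} e^{\frac{3 x}{2}} + 12 x^{2} e^{\frac{3 x}{2}} + x + 6 e^{\frac{3 x}{2}}}{x^{4} + 2 x^{2} + 1} = f(x).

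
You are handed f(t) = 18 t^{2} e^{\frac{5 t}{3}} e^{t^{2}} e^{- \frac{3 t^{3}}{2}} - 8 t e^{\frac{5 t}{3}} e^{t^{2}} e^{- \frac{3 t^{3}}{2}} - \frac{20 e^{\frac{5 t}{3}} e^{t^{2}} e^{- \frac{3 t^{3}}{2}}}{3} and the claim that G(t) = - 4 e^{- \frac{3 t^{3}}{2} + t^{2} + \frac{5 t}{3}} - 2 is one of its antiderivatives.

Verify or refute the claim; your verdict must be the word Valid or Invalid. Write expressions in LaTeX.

Valid - the claim checks out under differentiation.

d/dt[G] = 18 t^{2} e^{\frac{5 t}{3}} e^{t^{2}} e^{- \frac{3 t^{3}}{2}} - 8 t e^{\frac{5 t}{3}} e^{t^{2}} e^{- \frac{3 t^{3}}{2}} - \frac{20 e^{\frac{5 t}{3}} e^{t^{2}} e^{- \frac{3 t^{3}}{2}}}{3}
This equals f(t) exactly, so the claim holds.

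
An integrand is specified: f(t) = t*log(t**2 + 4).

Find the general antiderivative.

Whatever form F(t) takes, F'(t) = f(t) is non-negotiable.
Check: d/dt[t**2*log(t**2 + 4)/2 - t**2/2 + 2*log(t**2 + 4)] = t*log(t**2 + 4) = f(t).

F(t) = t**2*log(t**2 + 4)/2 - t**2/2 + 2*log(t**2 + 4) + C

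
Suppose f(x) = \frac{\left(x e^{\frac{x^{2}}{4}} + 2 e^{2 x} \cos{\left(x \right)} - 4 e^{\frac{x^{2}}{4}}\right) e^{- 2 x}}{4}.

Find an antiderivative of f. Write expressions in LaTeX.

An antiderivative is F(x) = \frac{e^{\frac{x^{2}}{4} - 2 x}}{2} + \frac{\sin{\left(x \right)}}{2}.

Whatever form F(x) takes, F'(x) = f(x) is non-negotiable.
Check: d/dx[\frac{e^{\frac{x^{2}}{4} - 2 x}}{2} + \frac{\sin{\left(x \right)}}{2}] = \frac{x e^{- 2 x} e^{\frac{x^{2}}{4}}}{4} + \frac{\cos{\left(x \right)}}{2} - e^{- 2 x} e^{\frac{x^{2}}{4}}, which equals f(x).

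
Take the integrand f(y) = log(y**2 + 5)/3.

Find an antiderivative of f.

An antiderivative is F(y) = (y*log(y**2 + 5) - 2*y + 2*sqrt(5)*atan(sqrt(5)*y/5))/3.

Any candidate F(y) must reproduce f(y) exactly when differentiated.
Check: d/dy[(y*log(y**2 + 5) - 2*y + 2*sqrt(5)*atan(sqrt(5)*y/5))/3] = log(y**2 + 5)/3 = f(y).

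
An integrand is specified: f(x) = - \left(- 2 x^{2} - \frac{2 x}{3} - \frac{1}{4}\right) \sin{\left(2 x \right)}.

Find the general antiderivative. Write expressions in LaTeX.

F(x) = - \frac{24 x^{2} \cos{\left(2 x \right)} - 24 x \sin{\left(2 x \right)} + 8 x \cos{\left(2 x \right)} - 4 \sin{\left(2 x \right)} - 9 \cos{\left(2 x \right)}}{24} + C

An antiderivative F(x) passes only if d/dx[F] lands on f(x) exactly.
Check: d/dx[- \frac{24 x^{2} \cos{\left(2 x \right)} - 24 x \sin{\left(2 x \right)} + 8 x \cos{\left(2 x \right)} - 4 \sin{\left(2 x \right)} - 9 \cos{\left(2 x \right)}}{24}] = 2 x^{2} \sin{\left(2 x \right)} + \frac{2 x \sin{\left(2 x \right)}}{3} + \frac{\sin{\left(2 x \right)}}{4}, which equals f(x).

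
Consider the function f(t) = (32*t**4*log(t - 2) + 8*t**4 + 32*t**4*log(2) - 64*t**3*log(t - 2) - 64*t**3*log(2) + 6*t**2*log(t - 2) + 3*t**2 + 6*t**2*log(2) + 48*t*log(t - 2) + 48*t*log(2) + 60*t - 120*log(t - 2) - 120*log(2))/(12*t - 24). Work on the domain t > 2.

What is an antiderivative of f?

An antiderivative is F(t) = 2*t**4*log(2*t - 4)/3 + t**2*log(2*t - 4)/4 + 5*t*log(2*t - 4).

f has the shape u'v + uv' for u = 2*t**4/3 + t**2/4 + 5*t and v = log(2*t - 4) — it is the derivative of the product u*v.
Check: d/dt[2*t**4*log(2*t - 4)/3 + t**2*log(2*t - 4)/4 + 5*t*log(2*t - 4)] = (32*t**4*log(t - 2) + 8*t**4 + 32*t**4*log(2) - 64*t**3*log(t - 2) - 64*t**3*log(2) + 6*t**2*log(t - 2) + 3*t**2 + 6*t**2*log(2) + 48*t*log(t - 2) + 48*t*log(2) + 60*t - 120*log(t - 2) - 120*log(2))/(12*t - 24) = f(t).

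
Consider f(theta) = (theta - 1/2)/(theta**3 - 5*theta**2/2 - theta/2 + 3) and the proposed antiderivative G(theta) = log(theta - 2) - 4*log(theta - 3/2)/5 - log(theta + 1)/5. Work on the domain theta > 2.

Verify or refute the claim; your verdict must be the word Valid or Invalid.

d/dtheta[G] = (2*theta - 1)/(2*theta**3 - 5*theta**2 - theta + 6)
This equals f(theta) exactly, so the claim holds.

Valid: G'(theta) = f(theta).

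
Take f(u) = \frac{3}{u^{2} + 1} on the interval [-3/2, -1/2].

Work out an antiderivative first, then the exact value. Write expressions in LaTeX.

Antiderivative: F(u) = 3 \operatorname{atan}{\left(u \right)}; value = - 3 \operatorname{atan}{\left(\frac{1}{2} \right)} + 3 \operatorname{atan}{\left(\frac{3}{2} \right)}

Since d/du undoes antidifferentiation here, F'(u) = f(u) is required of F(u).
F(u) = 3 \operatorname{atan}{\left(u \right)} is an antiderivative of f.
Check: d/du[3 \operatorname{atan}{\left(u \right)}] = \frac{3}{u^{2} + 1} = f(u).
F(-1/2) = - 3 \operatorname{atan}{\left(\frac{1}{2} \right)}; F(-3/2) = - 3 \operatorname{atan}{\left(\frac{3}{2} \right)}.
Integral = F(-1/2) - F(-3/2) = - 3 \operatorname{atan}{\left(\frac{1}{2} \right)} + 3 \operatorname{atan}{\left(\frac{3}{2} \right)}.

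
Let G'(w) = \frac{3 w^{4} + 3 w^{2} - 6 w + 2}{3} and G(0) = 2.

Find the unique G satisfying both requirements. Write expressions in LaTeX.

A candidate passes only if d/dw[G] lands on the given G'(w) exactly.
A general antiderivative is \frac{w^{5}}{5} + \frac{w^{3}}{3} - w^{2} + \frac{2 w}{3} + C.
The condition gives C = 2 - (0) = 2.
So G(w) = \frac{w^{5}}{5} + \frac{w^{3}}{3} - w^{2} + \frac{2 w}{3} + 2.
Check: d/dw[\frac{w^{5}}{5} + \frac{w^{3}}{3} - w^{2} + \frac{2 w}{3} + 2] = w^{4} + w^{2} - 2 w + \frac{2}{3}, which equals G'(w).

G(w) = \frac{w^{5}}{5} + \frac{w^{3}}{3} - w^{2} + \frac{2 w}{3} + 2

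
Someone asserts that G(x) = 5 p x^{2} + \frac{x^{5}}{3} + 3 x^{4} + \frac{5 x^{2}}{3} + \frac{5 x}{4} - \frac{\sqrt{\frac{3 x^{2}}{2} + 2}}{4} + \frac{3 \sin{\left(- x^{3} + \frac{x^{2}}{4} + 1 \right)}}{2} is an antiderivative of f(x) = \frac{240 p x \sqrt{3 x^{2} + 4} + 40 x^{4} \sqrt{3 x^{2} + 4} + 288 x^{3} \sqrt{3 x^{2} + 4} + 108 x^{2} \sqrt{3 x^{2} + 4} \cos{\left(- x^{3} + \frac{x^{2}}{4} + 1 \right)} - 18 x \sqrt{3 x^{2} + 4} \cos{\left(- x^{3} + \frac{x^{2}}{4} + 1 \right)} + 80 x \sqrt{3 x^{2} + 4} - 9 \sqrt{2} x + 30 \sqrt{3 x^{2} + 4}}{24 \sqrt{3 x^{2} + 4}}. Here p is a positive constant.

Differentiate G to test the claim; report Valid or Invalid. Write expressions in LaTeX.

d/dx[G] = \frac{240 p x \sqrt{3 x^{2} + 4} + 40 x^{4} \sqrt{3 x^{2} + 4} + 288 x^{3} \sqrt{3 x^{2} + 4} - 108 x^{2} \sqrt{3 x^{2} + 4} \cos{\left(- x^{3} + \frac{x^{2}}{4} + 1 \right)} + 18 x \sqrt{3 x^{2} + 4} \cos{\left(- x^{3} + \frac{x^{2}}{4} + 1 \right)} + 80 x \sqrt{3 x^{2} + 4} - 9 \sqrt{2} x + 30 \sqrt{3 x^{2} + 4}}{24 \sqrt{3 x^{2} + 4}}
d/dx[G] - f(x) = - 9 x^{2} \cos{\left(- x^{3} + \frac{x^{2}}{4} + 1 \right)} + \frac{3 x \cos{\left(- x^{3} + \frac{x^{2}}{4} + 1 \right)}}{2} != 0.

Invalid: d/dx[G] - f = - 9 x^{2} \cos{\left(- x^{3} + \frac{x^{2}}{4} + 1 \right)} + \frac{3 x \cos{\left(- x^{3} + \frac{x^{2}}{4} + 1 \right)}}{2}, which is not 0.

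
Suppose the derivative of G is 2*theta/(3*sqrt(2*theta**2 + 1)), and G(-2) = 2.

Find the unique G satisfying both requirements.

G(theta) = sqrt(2*theta**2 + 1)/3 + 1

The substitution u = 2*theta**2 + 1 works: G'(theta) is exactly (dG/du)*(du/dtheta) for that inner function.
A general antiderivative is sqrt(2*theta**2 + 1)/3 + C.
The condition gives C = 2 - (1) = 1.
So G(theta) = sqrt(2*theta**2 + 1)/3 + 1.
Check: d/dtheta[sqrt(2*theta**2 + 1)/3 + 1] = 2*theta/(3*sqrt(2*theta**2 + 1)) = G'(theta).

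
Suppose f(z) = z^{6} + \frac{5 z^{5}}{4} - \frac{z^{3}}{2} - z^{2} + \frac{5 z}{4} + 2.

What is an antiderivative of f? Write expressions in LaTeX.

An antiderivative is F(z) = \frac{z \left(24 z^{6} + 35 z^{5} - 21 z^{3} - 56 z^{2} + 105 z + 336\right)}{168}.

Integrate term by term and add the pieces.
Check: d/dz[\frac{z \left(24 z^{6} + 35 z^{5} - 21 z^{3} - 56 z^{2} + 105 z + 336\right)}{168}] = z^{6} + \frac{5 z^{5}}{4} - \frac{z^{3}}{2} - z^{2} + \frac{5 z}{4} + 2 = f(z).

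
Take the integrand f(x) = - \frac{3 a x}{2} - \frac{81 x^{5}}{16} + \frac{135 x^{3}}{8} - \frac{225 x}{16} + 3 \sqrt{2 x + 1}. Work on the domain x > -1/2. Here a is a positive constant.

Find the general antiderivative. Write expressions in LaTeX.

F(x) = \frac{- 24 a x^{2} + 32 \left(2 x + 1\right)^{\frac{3}{2}} - \left(3 x^{2} - 5\right)^{3}}{32} + C

The integrand splits into summands that can be handled one at a time.
Check: d/dx[\frac{- 24 a x^{2} + 32 \left(2 x + 1\right)^{\frac{3}{2}} - \left(3 x^{2} - 5\right)^{3}}{32}] = - \frac{3 a x}{2} - \frac{81 x^{5}}{16} + \frac{135 x^{3}}{8} - \frac{225 x}{16} + 3 \sqrt{2 x + 1} = f(x).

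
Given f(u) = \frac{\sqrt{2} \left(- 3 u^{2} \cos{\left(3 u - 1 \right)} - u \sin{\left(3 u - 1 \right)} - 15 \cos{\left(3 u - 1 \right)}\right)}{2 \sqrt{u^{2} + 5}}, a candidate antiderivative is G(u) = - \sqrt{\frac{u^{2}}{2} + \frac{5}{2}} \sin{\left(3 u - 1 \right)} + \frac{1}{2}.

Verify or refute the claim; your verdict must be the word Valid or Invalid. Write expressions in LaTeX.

Valid. The derivative of G reproduces f.

d/du[G] = \frac{- 3 \sqrt{2} u^{2} \cos{\left(3 u - 1 \right)} - \sqrt{2} u \sin{\left(3 u - 1 \right)} - 15 \sqrt{2} \cos{\left(3 u - 1 \right)}}{2 \sqrt{u^{2} + 5}}
This equals f(u) exactly, so the claim holds.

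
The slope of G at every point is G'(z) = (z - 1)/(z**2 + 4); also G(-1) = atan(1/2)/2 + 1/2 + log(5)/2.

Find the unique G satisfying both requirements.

G(z) = -(-log(z**2 + 4) + atan(z/2) - 1)/2

Any candidate G(z) must reproduce the stated G'(z) exactly.
A general antiderivative is log(z**2 + 4)/2 - atan(z/2)/2 + C.
The condition gives C = atan(1/2)/2 + 1/2 + log(5)/2 - (atan(1/2)/2 + log(5)/2) = 1/2.
So G(z) = -(-log(z**2 + 4) + atan(z/2) - 1)/2.
Check: d/dz[-(-log(z**2 + 4) + atan(z/2) - 1)/2] = (z - 1)/(z**2 + 4) = G'(z).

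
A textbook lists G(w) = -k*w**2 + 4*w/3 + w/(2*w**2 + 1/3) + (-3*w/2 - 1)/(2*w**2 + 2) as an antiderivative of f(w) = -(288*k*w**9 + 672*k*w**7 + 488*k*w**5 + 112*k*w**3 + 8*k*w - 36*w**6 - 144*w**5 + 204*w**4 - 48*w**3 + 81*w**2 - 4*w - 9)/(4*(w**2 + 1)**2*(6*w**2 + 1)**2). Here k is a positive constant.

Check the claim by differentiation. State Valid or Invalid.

d/dw[G] = (-864*k*w**9 - 2016*k*w**7 - 1464*k*w**5 - 336*k*w**3 - 24*k*w + 576*w**8 + 1452*w**6 + 432*w**5 + 364*w**4 + 144*w**3 - 19*w**2 + 12*w + 43)/(432*w**8 + 1008*w**6 + 732*w**4 + 168*w**2 + 12)
d/dw[G] - f(w) = 4/3 != 0.

Invalid: d/dw[G] - f = 4/3, which is not 0.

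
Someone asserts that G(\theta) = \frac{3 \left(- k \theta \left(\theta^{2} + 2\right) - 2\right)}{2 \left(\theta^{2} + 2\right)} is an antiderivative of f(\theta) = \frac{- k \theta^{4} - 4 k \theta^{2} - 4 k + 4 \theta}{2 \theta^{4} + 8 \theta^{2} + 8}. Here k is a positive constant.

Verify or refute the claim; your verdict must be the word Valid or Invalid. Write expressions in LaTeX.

Invalid: d/d\theta[G] - f = \frac{- k \theta^{4} - 4 k \theta^{2} - 4 k + 4 \theta}{\theta^{4} + 4 \theta^{2} + 4}, which is not 0.

d/d\theta[G] = \frac{- 3 k \theta^{4} - 12 k \theta^{2} - 12 k + 12 \theta}{2 \theta^{4} + 8 \theta^{2} + 8}
d/d\theta[G] - f(\theta) = \frac{- k \theta^{4} - 4 k \theta^{2} - 4 k + 4 \theta}{\theta^{4} + 4 \theta^{2} + 4} != 0.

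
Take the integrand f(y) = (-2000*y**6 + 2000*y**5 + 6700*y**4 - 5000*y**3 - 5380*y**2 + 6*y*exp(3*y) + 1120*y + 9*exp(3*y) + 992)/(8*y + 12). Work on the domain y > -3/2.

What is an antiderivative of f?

A candidate is checked by its d/dy: the result must match f(y).
Check: d/dy[-(500*y**6 - 1500*y**5 + 300*y**4 + 1900*y**3 - 240*y**2 - 960*y - 3*exp(3*y) - 48*log(2*y + 3) - 256)/12] = (-2000*y**6 + 2000*y**5 + 6700*y**4 - 5000*y**3 - 5380*y**2 + 6*y*exp(3*y) + 1120*y + 9*exp(3*y) + 992)/(8*y + 12) = f(y).

An antiderivative is F(y) = -(500*y**6 - 1500*y**5 + 300*y**4 + 1900*y**3 - 240*y**2 - 960*y - 3*exp(3*y) - 48*log(2*y + 3) - 256)/12.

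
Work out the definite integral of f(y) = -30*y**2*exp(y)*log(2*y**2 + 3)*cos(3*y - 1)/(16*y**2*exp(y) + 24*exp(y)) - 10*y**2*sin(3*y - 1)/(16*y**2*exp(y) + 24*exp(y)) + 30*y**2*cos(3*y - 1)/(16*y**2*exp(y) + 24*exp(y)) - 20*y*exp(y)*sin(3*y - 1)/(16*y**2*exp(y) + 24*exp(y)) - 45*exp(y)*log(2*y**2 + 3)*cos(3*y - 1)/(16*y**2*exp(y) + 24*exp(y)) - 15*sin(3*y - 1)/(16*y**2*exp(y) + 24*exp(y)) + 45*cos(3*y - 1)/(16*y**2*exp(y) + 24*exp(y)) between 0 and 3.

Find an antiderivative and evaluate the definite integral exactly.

Recognize the product-rule pattern: f = u'v + uv' with u = -5*log(2*y**2 + 3)/8 + 5*exp(-y)/8, v = sin(3*y - 1), so integration by parts undoes it.
F(y) = (-5*exp(y)*log(2*y**2 + 3)*sin(3*y - 1) + 5*sin(3*y - 1))*exp(-y)/8 is an antiderivative of f.
Check: d/dy[(-5*exp(y)*log(2*y**2 + 3)*sin(3*y - 1) + 5*sin(3*y - 1))*exp(-y)/8] = (-30*y**2*exp(y)*log(2*y**2 + 3)*cos(3*y - 1) - 10*y**2*sin(3*y - 1) + 30*y**2*cos(3*y - 1) - 20*y*exp(y)*sin(3*y - 1) - 45*exp(y)*log(2*y**2 + 3)*cos(3*y - 1) - 15*sin(3*y - 1) + 45*cos(3*y - 1))/(16*y**2*exp(y) + 24*exp(y)), which equals f(y).
F(3) = -5*log(21)*sin(8)/8 + 5*exp(-3)*sin(8)/8; F(0) = -5*sin(1)/8 + 5*log(3)*sin(1)/8.
Integral = F(3) - F(0) = -5*log(21)*sin(8)/8 - 5*log(3)*sin(1)/8 + 5*exp(-3)*sin(8)/8 + 5*sin(1)/8.

Antiderivative: F(y) = (-5*exp(y)*log(2*y**2 + 3)*sin(3*y - 1) + 5*sin(3*y - 1))*exp(-y)/8; value = -5*log(21)*sin(8)/8 - 5*log(3)*sin(1)/8 + 5*exp(-3)*sin(8)/8 + 5*sin(1)/8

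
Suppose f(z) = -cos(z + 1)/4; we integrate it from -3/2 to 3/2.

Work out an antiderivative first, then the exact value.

Antiderivative: F(z) = -sin(z + 1)/4; value = -sin(5/2)/4 - sin(1/2)/4

Differentiate the proposed F(z) back; it has to land on f(z) exactly.
F(z) = -sin(z + 1)/4 is an antiderivative of f.
Check: d/dz[-sin(z + 1)/4] = -cos(z + 1)/4 = f(z).
F(3/2) = -sin(5/2)/4; F(-3/2) = sin(1/2)/4.
Integral = F(3/2) - F(-3/2) = -sin(5/2)/4 - sin(1/2)/4.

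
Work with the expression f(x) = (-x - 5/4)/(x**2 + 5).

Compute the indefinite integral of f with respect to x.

An antiderivative F(x) passes only if d/dx[F] lands on f(x) exactly.
Check: d/dx[-log(x**2 + 5)/2 - sqrt(5)*atan(sqrt(5)*x/5)/4] = (-4*x - 5)/(4*x**2 + 20), which equals f(x).

F(x) = -log(x**2 + 5)/2 - sqrt(5)*atan(sqrt(5)*x/5)/4 + C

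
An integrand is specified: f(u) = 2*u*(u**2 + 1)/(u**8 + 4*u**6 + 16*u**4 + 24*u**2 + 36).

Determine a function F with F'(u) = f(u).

An antiderivative is F(u) = -1/(2*(u**4 + 2*u**2 + 6)).

The substitution w = u**4 + 2*u**2 + 6 works: f is exactly (dF/dw)*(dw/du) for that inner function.
Check: d/du[-1/(2*(u**4 + 2*u**2 + 6))] = (2*u**3 + 2*u)/(u**8 + 4*u**6 + 16*u**4 + 24*u**2 + 36), which equals f(u).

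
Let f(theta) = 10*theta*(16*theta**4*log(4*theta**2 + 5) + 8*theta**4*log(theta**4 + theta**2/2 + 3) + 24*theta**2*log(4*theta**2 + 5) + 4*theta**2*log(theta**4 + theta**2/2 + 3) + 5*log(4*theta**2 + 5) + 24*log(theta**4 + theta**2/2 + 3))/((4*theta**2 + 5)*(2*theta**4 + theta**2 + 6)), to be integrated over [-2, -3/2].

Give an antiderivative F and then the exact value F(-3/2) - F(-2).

Antiderivative: F(theta) = 5*log(4*theta**2 + 5)*log(theta**4 + theta**2/2 + 3); value = -5*log(21)**2 + 5*log(147/16)*log(14)

Recognize the product-rule pattern: f = u'v + uv' with u = 5*log(4*theta**2 + 5), v = log(theta**4 + theta**2/2 + 3), so integration by parts undoes it.
F(theta) = 5*log(4*theta**2 + 5)*log(theta**4 + theta**2/2 + 3) is an antiderivative of f.
Check: d/dtheta[5*log(4*theta**2 + 5)*log(theta**4 + theta**2/2 + 3)] = (160*theta**5*log(4*theta**2 + 5) + 80*theta**5*log(theta**4 + theta**2/2 + 3) + 240*theta**3*log(4*theta**2 + 5) + 40*theta**3*log(theta**4 + theta**2/2 + 3) + 50*theta*log(4*theta**2 + 5) + 240*theta*log(theta**4 + theta**2/2 + 3))/(8*theta**6 + 14*theta**4 + 29*theta**2 + 30), which equals f(theta).
F(-3/2) = 5*log(147/16)*log(14); F(-2) = 5*log(21)**2.
Integral = F(-3/2) - F(-2) = -5*log(21)**2 + 5*log(147/16)*log(14).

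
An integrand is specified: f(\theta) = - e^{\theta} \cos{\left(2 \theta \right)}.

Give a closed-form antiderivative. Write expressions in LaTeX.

An antiderivative is F(\theta) = - \frac{2 e^{\theta} \sin{\left(2 \theta \right)}}{5} - \frac{e^{\theta} \cos{\left(2 \theta \right)}}{5}.

Any candidate F(\theta) must reproduce f(\theta) exactly when differentiated.
Check: d/d\theta[- \frac{2 e^{\theta} \sin{\left(2 \theta \right)}}{5} - \frac{e^{\theta} \cos{\left(2 \theta \right)}}{5}] = - e^{\theta} \cos{\left(2 \theta \right)} = f(\theta).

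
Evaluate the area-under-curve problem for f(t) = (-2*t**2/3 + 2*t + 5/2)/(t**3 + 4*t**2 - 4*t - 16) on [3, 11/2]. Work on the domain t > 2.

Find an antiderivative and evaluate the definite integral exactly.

The denominator factors as 6*(t - 2)*(t + 2)*(t + 4); partial fractions split f into directly integrable pieces: -97/(72*(t + 4)) + 25/(48*(t + 2)) + 23/(144*(t - 2)).
F(t) = 23*log(t - 2)/144 + 25*log(t + 2)/48 - 97*log(t + 4)/72 is an antiderivative of f.
Check: d/dt[23*log(t - 2)/144 + 25*log(t + 2)/48 - 97*log(t + 4)/72] = (-4*t**2 + 12*t + 15)/(6*t**3 + 24*t**2 - 24*t - 96), which equals f(t).
F(11/2) = -97*log(19/2)/72 + 23*log(7/2)/144 + 25*log(15/2)/48; F(3) = -97*log(7)/72 + 25*log(5)/48.
Integral = F(11/2) - F(3) = -97*log(19/2)/72 - 25*log(5)/48 + 23*log(7/2)/144 + 25*log(15/2)/48 + 97*log(7)/72.

Antiderivative: F(t) = 23*log(t - 2)/144 + 25*log(t + 2)/48 - 97*log(t + 4)/72; value = -97*log(19/2)/72 - 25*log(5)/48 + 23*log(7/2)/144 + 25*log(15/2)/48 + 97*log(7)/72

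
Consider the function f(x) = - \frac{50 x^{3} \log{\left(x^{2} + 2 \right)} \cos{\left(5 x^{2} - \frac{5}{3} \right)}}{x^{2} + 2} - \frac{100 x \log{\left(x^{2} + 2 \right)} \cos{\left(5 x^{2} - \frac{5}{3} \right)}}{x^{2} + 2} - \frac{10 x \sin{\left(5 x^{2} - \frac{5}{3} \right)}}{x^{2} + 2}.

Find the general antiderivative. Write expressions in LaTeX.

f has the shape u'v + uv' for u = - 5 \log{\left(x^{2} + 2 \right)} and v = \sin{\left(5 x^{2} - \frac{5}{3} \right)} — it is the derivative of the product u*v.
Check: d/dx[- 5 \log{\left(x^{2} + 2 \right)} \sin{\left(5 x^{2} - \frac{5}{3} \right)}] = \frac{- 50 x^{3} \log{\left(x^{2} + 2 \right)} \cos{\left(5 x^{2} - \frac{5}{3} \right)} - 100 x \log{\left(x^{2} + 2 \right)} \cos{\left(5 x^{2} - \frac{5}{3} \right)} - 10 x \sin{\left(5 x^{2} - \frac{5}{3} \right)}}{x^{2} + 2}, which equals f(x).

F(x) = - 5 \log{\left(x^{2} + 2 \right)} \sin{\left(5 x^{2} - \frac{5}{3} \right)} + C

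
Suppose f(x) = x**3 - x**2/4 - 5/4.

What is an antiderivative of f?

The integrand splits into summands that can be handled one at a time.
Check: d/dx[x**4/4 - x**3/12 - 5*x/4] = x**3 - x**2/4 - 5/4 = f(x).

An antiderivative is F(x) = x**4/4 - x**3/12 - 5*x/4.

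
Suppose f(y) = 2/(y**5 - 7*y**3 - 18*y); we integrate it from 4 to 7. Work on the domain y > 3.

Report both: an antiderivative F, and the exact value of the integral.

The denominator factors as y*(y - 3)*(y + 3)*(y**2 + 2); partial fractions split f into directly integrable pieces: y/(11*(y**2 + 2)) + 1/(99*(y + 3)) + 1/(99*(y - 3)) - 1/(9*y).
F(y) = -(22*log(y) - 2*log(y**2 - 9) - 9*log(y**2 + 2))/198 is an antiderivative of f.
Check: d/dy[-(22*log(y) - 2*log(y**2 - 9) - 9*log(y**2 + 2))/198] = 2/(y**5 - 7*y**3 - 18*y) = f(y).
F(7) = -log(7)/9 + log(40)/99 + log(51)/22; F(4) = -log(4)/9 + log(7)/99 + log(18)/22.
Integral = F(7) - F(4) = -4*log(7)/33 - log(18)/22 + log(40)/99 + log(4)/9 + log(51)/22.

Antiderivative: F(y) = -(22*log(y) - 2*log(y**2 - 9) - 9*log(y**2 + 2))/198; value = -4*log(7)/33 - log(18)/22 + log(40)/99 + log(4)/9 + log(51)/22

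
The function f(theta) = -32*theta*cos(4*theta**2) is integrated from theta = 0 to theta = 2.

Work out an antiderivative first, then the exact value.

Antiderivative: F(theta) = -4*sin(4*theta**2); value = -4*sin(16)

The substitution u = 4*theta**2 works: f is exactly (dF/du)*(du/dtheta) for that inner function.
F(theta) = -4*sin(4*theta**2) is an antiderivative of f.
Check: d/dtheta[-4*sin(4*theta**2)] = -32*theta*cos(4*theta**2) = f(theta).
F(2) = -4*sin(16); F(0) = 0.
Integral = F(2) - F(0) = -4*sin(16).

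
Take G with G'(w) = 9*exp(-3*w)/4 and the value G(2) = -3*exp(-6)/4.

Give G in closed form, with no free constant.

Since d/dw undoes antidifferentiation here, G(w) must give back the stated G'(w).
A general antiderivative is -3*exp(-3*w)/4 + C.
The condition gives C = -3*exp(-6)/4 - (-3*exp(-6)/4) = 0.
So G(w) = -3*exp(-3*w)/4.
Check: d/dw[-3*exp(-3*w)/4] = 9*exp(-3*w)/4 = G'(w).

G(w) = -3*exp(-3*w)/4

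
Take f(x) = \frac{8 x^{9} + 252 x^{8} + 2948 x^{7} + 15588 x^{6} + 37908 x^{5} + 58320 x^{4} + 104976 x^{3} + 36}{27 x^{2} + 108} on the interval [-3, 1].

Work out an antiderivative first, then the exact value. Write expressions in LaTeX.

Differentiate the proposed F(x) back; it has to land on f(x) exactly.
F(x) = 3 \left(\frac{x^{2}}{3} + 3 x\right)^{4} + \frac{2 \operatorname{atan}{\left(\frac{x}{2} \right)}}{3} is an antiderivative of f.
Check: d/dx[3 \left(\frac{x^{2}}{3} + 3 x\right)^{4} + \frac{2 \operatorname{atan}{\left(\frac{x}{2} \right)}}{3}] = \frac{8 x^{9} + 252 x^{8} + 2948 x^{7} + 15588 x^{6} + 37908 x^{5} + 58320 x^{4} + 104976 x^{3} + 36}{27 x^{2} + 108} = f(x).
F(1) = \frac{2 \operatorname{atan}{\left(\frac{1}{2} \right)}}{3} + \frac{10000}{27}; F(-3) = 3888 - \frac{2 \operatorname{atan}{\left(\frac{3}{2} \right)}}{3}.
Integral = F(1) - F(-3) = - \frac{94976}{27} + \frac{2 \operatorname{atan}{\left(\frac{1}{2} \right)}}{3} + \frac{2 \operatorname{atan}{\left(\frac{3}{2} \right)}}{3}.

Antiderivative: F(x) = 3 \left(\frac{x^{2}}{3} + 3 x\right)^{4} + \frac{2 \operatorname{atan}{\left(\frac{x}{2} \right)}}{3}; value = - \frac{94976}{27} + \frac{2 \operatorname{atan}{\left(\frac{1}{2} \right)}}{3} + \frac{2 \operatorname{atan}{\left(\frac{3}{2} \right)}}{3}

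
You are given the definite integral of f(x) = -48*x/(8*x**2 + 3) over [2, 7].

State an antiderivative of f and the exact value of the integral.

The substitution u = 4*x**2 + 3/2 works: f is exactly (dF/du)*(du/dx) for that inner function.
F(x) = -3*log(4*x**2 + 3/2) is an antiderivative of f.
Check: d/dx[-3*log(4*x**2 + 3/2)] = -48*x/(8*x**2 + 3) = f(x).
F(7) = -3*log(395/2); F(2) = -3*log(35/2).
Integral = F(7) - F(2) = -3*log(395/2) + 3*log(35/2).

Antiderivative: F(x) = -3*log(4*x**2 + 3/2); value = -3*log(395/2) + 3*log(35/2)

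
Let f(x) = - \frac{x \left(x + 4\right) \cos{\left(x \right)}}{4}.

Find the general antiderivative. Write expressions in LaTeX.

F(x) = - \frac{x^{2} \sin{\left(x \right)}}{4} - x \sin{\left(x \right)} - \frac{x \cos{\left(x \right)}}{2} + \frac{\sin{\left(x \right)}}{2} - \cos{\left(x \right)} + C

Differentiate the proposed F(x) back; it has to land on f(x) exactly.
Check: d/dx[- \frac{x^{2} \sin{\left(x \right)}}{4} - x \sin{\left(x \right)} - \frac{x \cos{\left(x \right)}}{2} + \frac{\sin{\left(x \right)}}{2} - \cos{\left(x \right)}] = - \frac{x^{2} \cos{\left(x \right)}}{4} - x \cos{\left(x \right)}, which equals f(x).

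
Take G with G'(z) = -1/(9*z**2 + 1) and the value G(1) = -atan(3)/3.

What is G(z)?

G(z) = -atan(3*z)/3

Recover the given G'(z) by differentiating a candidate G(z); any mismatch rules it out.
A general antiderivative is -atan(3*z)/3 + C.
The condition gives C = -atan(3)/3 - (-atan(3)/3) = 0.
So G(z) = -atan(3*z)/3.
Check: d/dz[-atan(3*z)/3] = -1/(9*z**2 + 1) = G'(z).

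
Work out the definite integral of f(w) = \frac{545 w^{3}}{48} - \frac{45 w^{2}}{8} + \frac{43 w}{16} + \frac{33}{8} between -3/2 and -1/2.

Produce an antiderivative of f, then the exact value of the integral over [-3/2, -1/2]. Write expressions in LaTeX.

Integrate term by term and add the pieces.
F(w) = \frac{5 w^{4}}{3} + 2 w^{2} + 3 w + \frac{3 \left(- \frac{5 w^{2}}{4} + w + \frac{3}{4}\right)^{2}}{4} is an antiderivative of f.
Check: d/dw[\frac{5 w^{4}}{3} + 2 w^{2} + 3 w + \frac{3 \left(- \frac{5 w^{2}}{4} + w + \frac{3}{4}\right)^{2}}{4}] = \frac{545 w^{3}}{48} - \frac{45 w^{2}}{8} + \frac{43 w}{16} + \frac{33}{8} = f(w).
F(-1/2) = - \frac{2743}{3072}; F(-3/2) = \frac{18387}{1024}.
Integral = F(-1/2) - F(-3/2) = - \frac{3619}{192}.

Antiderivative: F(w) = \frac{5 w^{4}}{3} + 2 w^{2} + 3 w + \frac{3 \left(- \frac{5 w^{2}}{4} + w + \frac{3}{4}\right)^{2}}{4}; value = - \frac{3619}{192}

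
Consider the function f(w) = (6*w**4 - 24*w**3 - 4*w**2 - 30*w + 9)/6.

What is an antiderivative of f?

A first test for any F(w): its w-derivative must equal f(w) identically.
Check: d/dw[w*(18*w**4 - 90*w**3 - 20*w**2 - 225*w + 135)/90] = w**4 - 4*w**3 - 2*w**2/3 - 5*w + 3/2, which equals f(w).

An antiderivative is F(w) = w*(18*w**4 - 90*w**3 - 20*w**2 - 225*w + 135)/90.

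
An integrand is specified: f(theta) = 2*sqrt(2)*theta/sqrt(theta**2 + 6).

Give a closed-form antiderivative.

An antiderivative is F(theta) = 2*sqrt(2)*sqrt(theta**2 + 6).

f matches the chain-rule pattern g'(h)*h' with inner function h(theta) = theta**2/2 + 3; substituting u = h(theta) collapses the integral.
Check: d/dtheta[2*sqrt(2)*sqrt(theta**2 + 6)] = 2*sqrt(2)*theta/sqrt(theta**2 + 6) = f(theta).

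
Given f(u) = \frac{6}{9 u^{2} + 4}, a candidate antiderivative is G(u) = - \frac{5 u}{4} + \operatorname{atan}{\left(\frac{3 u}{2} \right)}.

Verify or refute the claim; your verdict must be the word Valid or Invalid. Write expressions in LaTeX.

d/du[G] = \frac{4 - 45 u^{2}}{36 u^{2} + 16}
d/du[G] - f(u) = - \frac{5}{4} != 0.

Invalid: d/du[G] - f = - \frac{5}{4}, which is not 0.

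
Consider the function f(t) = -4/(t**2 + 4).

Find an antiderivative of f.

Differentiate the proposed F(t) back; it has to land on f(t) exactly.
Check: d/dt[-2*atan(t/2)] = -4/(t**2 + 4) = f(t).

An antiderivative is F(t) = -2*atan(t/2).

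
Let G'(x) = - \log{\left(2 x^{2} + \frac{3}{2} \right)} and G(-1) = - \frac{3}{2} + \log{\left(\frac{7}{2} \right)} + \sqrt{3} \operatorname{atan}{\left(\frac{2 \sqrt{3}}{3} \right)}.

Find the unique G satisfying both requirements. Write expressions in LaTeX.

G(x) = - x \log{\left(2 x^{2} + \frac{3}{2} \right)} + 2 x - \sqrt{3} \operatorname{atan}{\left(\frac{2 \sqrt{3} x}{3} \right)} + \frac{1}{2}

Differentiate the proposed G(x) back; it has to land on the given G'(x).
A general antiderivative is - x \log{\left(2 x^{2} + \frac{3}{2} \right)} + 2 x - \sqrt{3} \operatorname{atan}{\left(\frac{2 \sqrt{3} x}{3} \right)} + C.
The condition gives C = - \frac{3}{2} + \log{\left(\frac{7}{2} \right)} + \sqrt{3} \operatorname{atan}{\left(\frac{2 \sqrt{3}}{3} \right)} - (-2 + \log{\left(\frac{7}{2} \right)} + \sqrt{3} \operatorname{atan}{\left(\frac{2 \sqrt{3}}{3} \right)}) = \frac{1}{2}.
So G(x) = - x \log{\left(2 x^{2} + \frac{3}{2} \right)} + 2 x - \sqrt{3} \operatorname{atan}{\left(\frac{2 \sqrt{3} x}{3} \right)} + \frac{1}{2}.
Check: d/dx[- x \log{\left(2 x^{2} + \frac{3}{2} \right)} + 2 x - \sqrt{3} \operatorname{atan}{\left(\frac{2 \sqrt{3} x}{3} \right)} + \frac{1}{2}] = - \log{\left(2 x^{2} + \frac{3}{2} \right)} = G'(x).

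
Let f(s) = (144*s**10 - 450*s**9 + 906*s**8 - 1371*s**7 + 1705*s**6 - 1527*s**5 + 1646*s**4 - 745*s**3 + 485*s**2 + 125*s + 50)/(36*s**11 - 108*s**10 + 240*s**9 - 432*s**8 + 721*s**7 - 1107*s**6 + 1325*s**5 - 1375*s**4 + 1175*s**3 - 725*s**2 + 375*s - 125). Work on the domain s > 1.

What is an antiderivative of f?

An antiderivative is F(s) = (12*s**4*log(s**4 + 2*s**2 + 5) - 24*s**3*log(s**4 + 2*s**2 + 5) + 6*s**3 + 22*s**2*log(s**4 + 2*s**2 + 5) - 18*s**2 - 20*s*log(s**4 + 2*s**2 + 5) + 6*s + 10*log(s**4 + 2*s**2 + 5) - 5)/(2*(s - 1)**2*(6*s**2 + 5)).

A candidate is checked by its d/ds: the result must match f(s).
Check: d/ds[(12*s**4*log(s**4 + 2*s**2 + 5) - 24*s**3*log(s**4 + 2*s**2 + 5) + 6*s**3 + 22*s**2*log(s**4 + 2*s**2 + 5) - 18*s**2 - 20*s*log(s**4 + 2*s**2 + 5) + 6*s + 10*log(s**4 + 2*s**2 + 5) - 5)/(2*(s - 1)**2*(6*s**2 + 5))] = (144*s**10 - 450*s**9 + 906*s**8 - 1371*s**7 + 1705*s**6 - 1527*s**5 + 1646*s**4 - 745*s**3 + 485*s**2 + 125*s + 50)/(36*s**11 - 108*s**10 + 240*s**9 - 432*s**8 + 721*s**7 - 1107*s**6 + 1325*s**5 - 1375*s**4 + 1175*s**3 - 725*s**2 + 375*s - 125) = f(s).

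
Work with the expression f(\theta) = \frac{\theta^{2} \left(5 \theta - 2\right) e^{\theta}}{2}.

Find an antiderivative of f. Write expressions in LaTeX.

An antiderivative is F(\theta) = \frac{5 \theta^{3} e^{\theta}}{2} - \frac{17 \theta^{2} e^{\theta}}{2} + 17 \theta e^{\theta} - 17 e^{\theta}.

Recognize the product-rule pattern: f = u'v + uv' with u = \frac{5 \theta^{3}}{2} - \frac{17 \theta^{2}}{2} + 17 \theta - 17, v = e^{\theta}, so integration by parts undoes it.
Check: d/d\theta[\frac{5 \theta^{3} e^{\theta}}{2} - \frac{17 \theta^{2} e^{\theta}}{2} + 17 \theta e^{\theta} - 17 e^{\theta}] = \frac{5 \theta^{3} e^{\theta}}{2} - \theta^{2} e^{\theta}, which equals f(\theta).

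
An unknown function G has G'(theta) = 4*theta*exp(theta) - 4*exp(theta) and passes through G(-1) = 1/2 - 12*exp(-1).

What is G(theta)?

Recognize the product-rule pattern: G'(theta) = u'v + uv' with u = 4*theta - 8, v = exp(theta), so integration by parts undoes it.
A general antiderivative is (4*theta - 8)*exp(theta) + C.
The condition gives C = 1/2 - 12*exp(-1) - (-12*exp(-1)) = 1/2.
So G(theta) = (4*theta - 8)*exp(theta) + 1/2.
Check: d/dtheta[(4*theta - 8)*exp(theta) + 1/2] = 4*theta*exp(theta) - 4*exp(theta) = G'(theta).

G(theta) = (4*theta - 8)*exp(theta) + 1/2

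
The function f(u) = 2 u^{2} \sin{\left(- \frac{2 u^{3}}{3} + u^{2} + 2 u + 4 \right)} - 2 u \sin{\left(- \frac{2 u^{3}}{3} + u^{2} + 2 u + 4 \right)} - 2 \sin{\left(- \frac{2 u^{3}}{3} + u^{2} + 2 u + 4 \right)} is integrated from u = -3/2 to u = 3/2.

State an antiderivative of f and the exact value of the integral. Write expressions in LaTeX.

Antiderivative: F(u) = \cos{\left(- \frac{2 u^{3}}{3} + u^{2} + 2 u + 4 \right)}; value = - \cos{\left(\frac{11}{2} \right)} + \cos{\left(7 \right)}

The substitution w = - \frac{2 u^{3}}{3} + u^{2} + 2 u + 4 works: f is exactly (dF/dw)*(dw/du) for that inner function.
F(u) = \cos{\left(- \frac{2 u^{3}}{3} + u^{2} + 2 u + 4 \right)} is an antiderivative of f.
Check: d/du[\cos{\left(- \frac{2 u^{3}}{3} + u^{2} + 2 u + 4 \right)}] = 2 u^{2} \sin{\left(- \frac{2 u^{3}}{3} + u^{2} + 2 u + 4 \right)} - 2 u \sin{\left(- \frac{2 u^{3}}{3} + u^{2} + 2 u + 4 \right)} - 2 \sin{\left(- \frac{2 u^{3}}{3} + u^{2} + 2 u + 4 \right)} = f(u).
F(3/2) = \cos{\left(7 \right)}; F(-3/2) = \cos{\left(\frac{11}{2} \right)}.
Integral = F(3/2) - F(-3/2) = - \cos{\left(\frac{11}{2} \right)} + \cos{\left(7 \right)}.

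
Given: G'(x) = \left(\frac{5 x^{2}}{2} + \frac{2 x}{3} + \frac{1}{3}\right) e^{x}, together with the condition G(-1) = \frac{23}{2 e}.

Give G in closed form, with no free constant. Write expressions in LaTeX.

G(x) = \frac{\left(15 x^{2} - 26 x + 28\right) e^{x}}{6}

G'(x) has the shape u'v + uv' for u = \frac{5 x^{2}}{2} - \frac{13 x}{3} + \frac{14}{3} and v = e^{x} — it is the derivative of the product u*v.
A general antiderivative is \frac{\left(15 x^{2} - 26 x + 28\right) e^{x}}{6} + C.
The condition gives C = \frac{23}{2 e} - (\frac{23}{2 e}) = 0.
So G(x) = \frac{\left(15 x^{2} - 26 x + 28\right) e^{x}}{6}.
Check: d/dx[\frac{\left(15 x^{2} - 26 x + 28\right) e^{x}}{6}] = \frac{5 x^{2} e^{x}}{2} + \frac{2 x e^{x}}{3} + \frac{e^{x}}{3}, which equals G'(x).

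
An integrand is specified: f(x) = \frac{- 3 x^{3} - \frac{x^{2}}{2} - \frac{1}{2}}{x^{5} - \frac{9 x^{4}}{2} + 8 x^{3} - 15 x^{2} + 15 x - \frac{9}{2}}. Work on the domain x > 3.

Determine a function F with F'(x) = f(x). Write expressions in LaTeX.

The denominator factors as \left(x - 3\right) \left(x - 1\right) \left(2 x - 1\right) \left(x^{2} + 3\right); partial fractions split f into directly integrable pieces: \frac{53 x + 33}{78 \left(x^{2} + 3\right)} - \frac{32}{65 \left(2 x - 1\right)} + \frac{1}{x - 1} - \frac{43}{30 \left(x - 3\right)}.
Check: d/dx[\frac{- 1118 \log{\left(x - 3 \right)} + 780 \log{\left(x - 1 \right)} - 192 \log{\left(x - \frac{1}{2} \right)} + 265 \log{\left(x^{2} + 3 \right)} + 110 \sqrt{3} \operatorname{atan}{\left(\frac{\sqrt{3} x}{3} \right)}}{780}] = \frac{- 6 x^{3} - x^{2} - 1}{2 x^{5} - 9 x^{4} + 16 x^{3} - 30 x^{2} + 30 x - 9}, which equals f(x).

An antiderivative is F(x) = \frac{- 1118 \log{\left(x - 3 \right)} + 780 \log{\left(x - 1 \right)} - 192 \log{\left(x - \frac{1}{2} \right)} + 265 \log{\left(x^{2} + 3 \right)} + 110 \sqrt{3} \operatorname{atan}{\left(\frac{\sqrt{3} x}{3} \right)}}{780}.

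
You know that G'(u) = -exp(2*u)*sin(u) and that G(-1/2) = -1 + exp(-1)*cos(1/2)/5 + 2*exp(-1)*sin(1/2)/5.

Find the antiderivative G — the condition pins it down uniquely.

A first test for any G(u): its u-derivative must equal the given G'(u).
A general antiderivative is -2*exp(2*u)*sin(u)/5 + exp(2*u)*cos(u)/5 + C.
The condition gives C = -1 + exp(-1)*cos(1/2)/5 + 2*exp(-1)*sin(1/2)/5 - (exp(-1)*cos(1/2)/5 + 2*exp(-1)*sin(1/2)/5) = -1.
So G(u) = (-2*exp(2*u)*sin(u) + exp(2*u)*cos(u) - 5)/5.
Check: d/du[(-2*exp(2*u)*sin(u) + exp(2*u)*cos(u) - 5)/5] = -exp(2*u)*sin(u) = G'(u).

G(u) = (-2*exp(2*u)*sin(u) + exp(2*u)*cos(u) - 5)/5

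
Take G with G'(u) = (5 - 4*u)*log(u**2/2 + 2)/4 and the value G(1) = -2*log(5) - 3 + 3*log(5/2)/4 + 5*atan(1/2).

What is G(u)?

G(u) = u**2/2 - 5*u/2 + (-u**2/2 + 5*u/4)*log(u**2/2 + 2) - 2*log(u**2 + 4) + 5*atan(u/2) - 1

A first test for any G(u): its u-derivative must equal the given G'(u).
A general antiderivative is u**2/2 - 5*u/2 + (-u**2/2 + 5*u/4)*log(u**2/2 + 2) - 2*log(u**2 + 4) + 5*atan(u/2) + C.
The condition gives C = -2*log(5) - 3 + 3*log(5/2)/4 + 5*atan(1/2) - (-2*log(5) - 2 + 3*log(5/2)/4 + 5*atan(1/2)) = -1.
So G(u) = u**2/2 - 5*u/2 + (-u**2/2 + 5*u/4)*log(u**2/2 + 2) - 2*log(u**2 + 4) + 5*atan(u/2) - 1.
Check: d/du[u**2/2 - 5*u/2 + (-u**2/2 + 5*u/4)*log(u**2/2 + 2) - 2*log(u**2 + 4) + 5*atan(u/2) - 1] = -u*log(u**2/2 + 2) + 5*log(u**2/2 + 2)/4, which equals G'(u).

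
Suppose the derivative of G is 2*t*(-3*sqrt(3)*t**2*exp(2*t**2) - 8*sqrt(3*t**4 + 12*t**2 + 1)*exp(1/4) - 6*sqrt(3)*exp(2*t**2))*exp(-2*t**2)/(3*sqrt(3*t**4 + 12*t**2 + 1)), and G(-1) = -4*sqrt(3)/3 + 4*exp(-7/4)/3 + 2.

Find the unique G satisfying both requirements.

G(t) = (-sqrt(3)*sqrt(3*t**4 + 12*t**2 + 1) + 6 + 4*exp(1/4)*exp(-2*t**2))/3

Since d/dt undoes antidifferentiation here, G(t) must give back the stated G'(t).
A general antiderivative is -sqrt(t**4 + 4*t**2 + 1/3) + 4*exp(1/4 - 2*t**2)/3 + C.
The condition gives C = -4*sqrt(3)/3 + 4*exp(-7/4)/3 + 2 - (-4*sqrt(3)/3 + 4*exp(-7/4)/3) = 2.
So G(t) = (-sqrt(3)*sqrt(3*t**4 + 12*t**2 + 1) + 6 + 4*exp(1/4)*exp(-2*t**2))/3.
Check: d/dt[(-sqrt(3)*sqrt(3*t**4 + 12*t**2 + 1) + 6 + 4*exp(1/4)*exp(-2*t**2))/3] = (-6*sqrt(3)*t**3*exp(2*t**2) - 16*t*sqrt(3*t**4 + 12*t**2 + 1)*exp(1/4) - 12*sqrt(3)*t*exp(2*t**2))*exp(-2*t**2)/(3*sqrt(3*t**4 + 12*t**2 + 1)), which equals G'(t).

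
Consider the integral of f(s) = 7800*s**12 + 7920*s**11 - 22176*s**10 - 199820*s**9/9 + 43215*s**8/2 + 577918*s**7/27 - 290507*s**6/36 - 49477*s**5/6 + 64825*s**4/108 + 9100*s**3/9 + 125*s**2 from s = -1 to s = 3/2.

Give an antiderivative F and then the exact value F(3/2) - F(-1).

Integrate term by term and add the pieces.
F(s) = 16*(5*s**2 + 3*s/2)**2*(s**3/2 - 2*s/3)*(3*s**2 + s/2 - 5/2)**3/9 is an antiderivative of f.
Check: d/ds[16*(5*s**2 + 3*s/2)**2*(s**3/2 - 2*s/3)*(3*s**2 + s/2 - 5/2)**3/9] = 7800*s**12 + 7920*s**11 - 22176*s**10 - 199820*s**9/9 + 43215*s**8/2 + 577918*s**7/27 - 290507*s**6/36 - 49477*s**5/6 + 64825*s**4/108 + 9100*s**3/9 + 125*s**2 = f(s).
F(3/2) = 111375/4; F(-1) = 0.
Integral = F(3/2) - F(-1) = 111375/4.

Antiderivative: F(s) = 16*(5*s**2 + 3*s/2)**2*(s**3/2 - 2*s/3)*(3*s**2 + s/2 - 5/2)**3/9; value = 111375/4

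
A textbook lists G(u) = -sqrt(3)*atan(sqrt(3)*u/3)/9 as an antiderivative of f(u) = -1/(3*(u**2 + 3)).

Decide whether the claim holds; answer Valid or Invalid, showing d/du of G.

d/du[G] = -1/(3*u**2 + 9)
This equals f(u) exactly, so the claim holds.

Valid. The derivative of G reproduces f.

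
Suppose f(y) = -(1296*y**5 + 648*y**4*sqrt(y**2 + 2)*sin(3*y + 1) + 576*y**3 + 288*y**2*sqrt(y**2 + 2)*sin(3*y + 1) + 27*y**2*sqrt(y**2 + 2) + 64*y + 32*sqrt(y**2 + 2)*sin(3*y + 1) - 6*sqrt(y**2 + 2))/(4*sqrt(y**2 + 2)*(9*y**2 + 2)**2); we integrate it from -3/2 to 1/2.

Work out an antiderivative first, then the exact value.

Differentiate the proposed F(y) back; it has to land on f(y) exactly.
F(y) = (-432*y**2*sqrt(y**2 + 2) + 72*y**2*cos(3*y + 1) + 9*y - 96*sqrt(y**2 + 2) + 16*cos(3*y + 1))/(108*y**2 + 24) is an antiderivative of f.
Check: d/dy[(-432*y**2*sqrt(y**2 + 2) + 72*y**2*cos(3*y + 1) + 9*y - 96*sqrt(y**2 + 2) + 16*cos(3*y + 1))/(108*y**2 + 24)] = (-1296*y**5 - 648*y**4*sqrt(y**2 + 2)*sin(3*y + 1) - 576*y**3 - 288*y**2*sqrt(y**2 + 2)*sin(3*y + 1) - 27*y**2*sqrt(y**2 + 2) - 64*y - 32*sqrt(y**2 + 2)*sin(3*y + 1) + 6*sqrt(y**2 + 2))/(324*y**4*sqrt(y**2 + 2) + 144*y**2*sqrt(y**2 + 2) + 16*sqrt(y**2 + 2)), which equals f(y).
F(1/2) = -201/34 + 2*cos(5/2)/3; F(-3/2) = -2*sqrt(17) + 2*cos(7/2)/3 - 9/178.
Integral = F(1/2) - F(-3/2) = -8868/1513 + 2*cos(5/2)/3 - 2*cos(7/2)/3 + 2*sqrt(17).

Antiderivative: F(y) = (-432*y**2*sqrt(y**2 + 2) + 72*y**2*cos(3*y + 1) + 9*y - 96*sqrt(y**2 + 2) + 16*cos(3*y + 1))/(108*y**2 + 24); value = -8868/1513 + 2*cos(5/2)/3 - 2*cos(7/2)/3 + 2*sqrt(17)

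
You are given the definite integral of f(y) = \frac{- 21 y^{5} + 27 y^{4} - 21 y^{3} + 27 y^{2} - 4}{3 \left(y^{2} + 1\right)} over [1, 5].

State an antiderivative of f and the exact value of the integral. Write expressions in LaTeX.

A candidate is checked by its d/dy: the result must match f(y).
F(y) = - \frac{21 y^{4} - 36 y^{3} + 16 \operatorname{atan}{\left(y \right)}}{12} is an antiderivative of f.
Check: d/dy[- \frac{21 y^{4} - 36 y^{3} + 16 \operatorname{atan}{\left(y \right)}}{12}] = \frac{- 21 y^{5} + 27 y^{4} - 21 y^{3} + 27 y^{2} - 4}{3 y^{2} + 3}, which equals f(y).
F(5) = - \frac{2875}{4} - \frac{4 \operatorname{atan}{\left(5 \right)}}{3}; F(1) = \frac{5}{4} - \frac{\pi}{3}.
Integral = F(5) - F(1) = -720 - \frac{4 \operatorname{atan}{\left(5 \right)}}{3} + \frac{\pi}{3}.

Antiderivative: F(y) = - \frac{21 y^{4} - 36 y^{3} + 16 \operatorname{atan}{\left(y \right)}}{12}; value = -720 - \frac{4 \operatorname{atan}{\left(5 \right)}}{3} + \frac{\pi}{3}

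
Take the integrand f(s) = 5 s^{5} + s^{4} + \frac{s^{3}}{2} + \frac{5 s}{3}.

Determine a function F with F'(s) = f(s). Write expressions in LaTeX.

The integrand splits into summands that can be handled one at a time.
Check: d/ds[\frac{5 s^{6}}{6} + \frac{s^{5}}{5} + \frac{s^{4}}{8} + \frac{5 s^{2}}{6}] = 5 s^{5} + s^{4} + \frac{s^{3}}{2} + \frac{5 s}{3} = f(s).

An antiderivative is F(s) = \frac{5 s^{6}}{6} + \frac{s^{5}}{5} + \frac{s^{4}}{8} + \frac{5 s^{2}}{6}.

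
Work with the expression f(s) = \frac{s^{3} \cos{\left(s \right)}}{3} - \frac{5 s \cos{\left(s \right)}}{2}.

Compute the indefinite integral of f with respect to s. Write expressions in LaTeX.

F(s) = \frac{s^{3} \sin{\left(s \right)}}{3} + s^{2} \cos{\left(s \right)} - \frac{9 s \sin{\left(s \right)}}{2} - \frac{9 \cos{\left(s \right)}}{2} + C

Integrate term by term and add the pieces.
Check: d/ds[\frac{s^{3} \sin{\left(s \right)}}{3} + s^{2} \cos{\left(s \right)} - \frac{9 s \sin{\left(s \right)}}{2} - \frac{9 \cos{\left(s \right)}}{2}] = \frac{s^{3} \cos{\left(s \right)}}{3} - \frac{5 s \cos{\left(s \right)}}{2} = f(s).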